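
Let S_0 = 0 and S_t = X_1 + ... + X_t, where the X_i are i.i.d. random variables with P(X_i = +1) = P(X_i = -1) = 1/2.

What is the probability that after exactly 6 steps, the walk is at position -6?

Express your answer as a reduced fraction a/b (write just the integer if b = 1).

To reach position -6 after 6 steps: need 0 steps of +1 and 6 of -1.
Favorable paths: C(6,0) = 1
Total paths: 2^6 = 64
P = 1/64 = 1/64

Answer: 1/64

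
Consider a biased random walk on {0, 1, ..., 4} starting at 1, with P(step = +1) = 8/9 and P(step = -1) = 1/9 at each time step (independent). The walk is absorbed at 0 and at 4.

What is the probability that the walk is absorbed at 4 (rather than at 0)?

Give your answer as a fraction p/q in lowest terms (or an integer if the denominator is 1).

Biased walk: p = 8/9, q = 1/9, r = q/p = 1/8
Gambler's ruin: P(hit 4 before 0 | start at 1) = (1 - r^a)/(1 - r^N)
r^1 = 1/8; r^4 = 1/4096
P = (1 - 1/8) / (1 - 1/4096) = 7/8 / 4095/4096 = 512/585

Answer: 512/585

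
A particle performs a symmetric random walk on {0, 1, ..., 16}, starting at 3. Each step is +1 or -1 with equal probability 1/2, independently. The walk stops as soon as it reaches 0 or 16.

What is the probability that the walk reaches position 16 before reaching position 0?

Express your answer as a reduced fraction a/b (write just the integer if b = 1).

Answer: 3/16

Derivation:
Symmetric walk (p = 1/2): the harmonic-function argument gives P(hit 16 before 0 | start at 3) = a/N.
P = 3/16 = 3/16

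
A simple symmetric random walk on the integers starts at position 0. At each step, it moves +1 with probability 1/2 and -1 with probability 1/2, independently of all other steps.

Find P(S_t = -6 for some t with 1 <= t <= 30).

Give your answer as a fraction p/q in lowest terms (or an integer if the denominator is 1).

Answer: 301766029/1073741824

Derivation:
Count via complement. Let g(t,s) = #length-t paths at position s with S_1..S_t all ≠ -6.
g(t,s) = g(t-1,s-1) + g(t-1,s+1) for s ≠ -6; g(t,-6) = 0.
t=0: g(0,0)=1
t=1: g(1,-1)=1 g(1,1)=1
t=2: g(2,-2)=1 g(2,0)=2 g(2,2)=1
t=3: g(3,-3)=1 g(3,-1)=3 g(3,1)=3 g(3,3)=1
t=4: g(4,-4)=1 g(4,-2)=4 g(4,0)=6 g(4,2)=4 g(4,4)=1
t=5: g(5,-5)=1 g(5,-3)=5 g(5,-1)=10 g(5,1)=10 g(5,3)=5 g(5,5)=1
t=6: g(6,-4)=6 g(6,-2)=15 g(6,0)=20 g(6,2)=15 g(6,4)=6 g(6,6)=1
t=7: g(7,-5)=6 g(7,-3)=21 g(7,-1)=35 g(7,1)=35 g(7,3)=21 g(7,5)=7 g(7,7)=1
t=8: g(8,-4)=27 g(8,-2)=56 g(8,0)=70 g(8,2)=56 g(8,4)=28 g(8,6)=8 g(8,8)=1
t=9: g(9,-5)=27 g(9,-3)=83 g(9,-1)=126 g(9,1)=126 g(9,3)=84 g(9,5)=36 g(9,7)=9 g(9,9)=1
t=10: g(10,-4)=110 g(10,-2)=209 g(10,0)=252 g(10,2)=210 g(10,4)=120 g(10,6)=45 g(10,8)=10 g(10,10)=1
t=11: g(11,-5)=110 g(11,-3)=319 g(11,-1)=461 g(11,1)=462 g(11,3)=330 g(11,5)=165 g(11,7)=55 g(11,9)=11 g(11,11)=1
t=12: g(12,-4)=429 g(12,-2)=780 g(12,0)=923 g(12,2)=792 g(12,4)=495 g(12,6)=220 g(12,8)=66 g(12,10)=12 g(12,12)=1
t=13: g(13,-5)=429 g(13,-3)=1209 g(13,-1)=1703 g(13,1)=1715 g(13,3)=1287 g(13,5)=715 g(13,7)=286 g(13,9)=78 g(13,11)=13 g(13,13)=1
t=14: g(14,-4)=1638 g(14,-2)=2912 g(14,0)=3418 g(14,2)=3002 g(14,4)=2002 g(14,6)=1001 g(14,8)=364 g(14,10)=91 g(14,12)=14 g(14,14)=1
t=15: g(15,-5)=1638 g(15,-3)=4550 g(15,-1)=6330 g(15,1)=6420 g(15,3)=5004 g(15,5)=3003 g(15,7)=1365 g(15,9)=455 g(15,11)=105 g(15,13)=15 g(15,15)=1
t=16: g(16,-4)=6188 g(16,-2)=10880 g(16,0)=12750 g(16,2)=11424 g(16,4)=8007 g(16,6)=4368 g(16,8)=1820 g(16,10)=560 g(16,12)=120 g(16,14)=16 g(16,16)=1
t=17: g(17,-5)=6188 g(17,-3)=17068 g(17,-1)=23630 g(17,1)=24174 g(17,3)=19431 g(17,5)=12375 g(17,7)=6188 g(17,9)=2380 g(17,11)=680 g(17,13)=136 g(17,15)=17 g(17,17)=1
t=18: g(18,-4)=23256 g(18,-2)=40698 g(18,0)=47804 g(18,2)=43605 g(18,4)=31806 g(18,6)=18563 g(18,8)=8568 g(18,10)=3060 g(18,12)=816 g(18,14)=153 g(18,16)=18 g(18,18)=1
t=19: g(19,-5)=23256 g(19,-3)=63954 g(19,-1)=88502 g(19,1)=91409 g(19,3)=75411 g(19,5)=50369 g(19,7)=27131 g(19,9)=11628 g(19,11)=3876 g(19,13)=969 g(19,15)=171 g(19,17)=19 g(19,19)=1
t=20: g(20,-4)=87210 g(20,-2)=152456 g(20,0)=179911 g(20,2)=166820 g(20,4)=125780 g(20,6)=77500 g(20,8)=38759 g(20,10)=15504 g(20,12)=4845 g(20,14)=1140 g(20,16)=190 g(20,18)=20 g(20,20)=1
t=21: g(21,-5)=87210 g(21,-3)=239666 g(21,-1)=332367 g(21,1)=346731 g(21,3)=292600 g(21,5)=203280 g(21,7)=116259 g(21,9)=54263 g(21,11)=20349 g(21,13)=5985 g(21,15)=1330 g(21,17)=210 g(21,19)=21 g(21,21)=1
t=22: g(22,-4)=326876 g(22,-2)=572033 g(22,0)=679098 g(22,2)=639331 g(22,4)=495880 g(22,6)=319539 g(22,8)=170522 g(22,10)=74612 g(22,12)=26334 g(22,14)=7315 g(22,16)=1540 g(22,18)=231 g(22,20)=22 g(22,22)=1
t=23: g(23,-5)=326876 g(23,-3)=898909 g(23,-1)=1251131 g(23,1)=1318429 g(23,3)=1135211 g(23,5)=815419 g(23,7)=490061 g(23,9)=245134 g(23,11)=100946 g(23,13)=33649 g(23,15)=8855 g(23,17)=1771 g(23,19)=253 g(23,21)=23 g(23,23)=1
t=24: g(24,-4)=1225785 g(24,-2)=2150040 g(24,0)=2569560 g(24,2)=2453640 g(24,4)=1950630 g(24,6)=1305480 g(24,8)=735195 g(24,10)=346080 g(24,12)=134595 g(24,14)=42504 g(24,16)=10626 g(24,18)=2024 g(24,20)=276 g(24,22)=24 g(24,24)=1
t=25: g(25,-5)=1225785 g(25,-3)=3375825 g(25,-1)=4719600 g(25,1)=5023200 g(25,3)=4404270 g(25,5)=3256110 g(25,7)=2040675 g(25,9)=1081275 g(25,11)=480675 g(25,13)=177099 g(25,15)=53130 g(25,17)=12650 g(25,19)=2300 g(25,21)=300 g(25,23)=25 g(25,25)=1
t=26: g(26,-4)=4601610 g(26,-2)=8095425 g(26,0)=9742800 g(26,2)=9427470 g(26,4)=7660380 g(26,6)=5296785 g(26,8)=3121950 g(26,10)=1561950 g(26,12)=657774 g(26,14)=230229 g(26,16)=65780 g(26,18)=14950 g(26,20)=2600 g(26,22)=325 g(26,24)=26 g(26,26)=1
t=27: g(27,-5)=4601610 g(27,-3)=12697035 g(27,-1)=17838225 g(27,1)=19170270 g(27,3)=17087850 g(27,5)=12957165 g(27,7)=8418735 g(27,9)=4683900 g(27,11)=2219724 g(27,13)=888003 g(27,15)=296009 g(27,17)=80730 g(27,19)=17550 g(27,21)=2925 g(27,23)=351 g(27,25)=27 g(27,27)=1
t=28: g(28,-4)=17298645 g(28,-2)=30535260 g(28,0)=37008495 g(28,2)=36258120 g(28,4)=30045015 g(28,6)=21375900 g(28,8)=13102635 g(28,10)=6903624 g(28,12)=3107727 g(28,14)=1184012 g(28,16)=376739 g(28,18)=98280 g(28,20)=20475 g(28,22)=3276 g(28,24)=378 g(28,26)=28 g(28,28)=1
t=29: g(29,-5)=17298645 g(29,-3)=47833905 g(29,-1)=67543755 g(29,1)=73266615 g(29,3)=66303135 g(29,5)=51420915 g(29,7)=34478535 g(29,9)=20006259 g(29,11)=10011351 g(29,13)=4291739 g(29,15)=1560751 g(29,17)=475019 g(29,19)=118755 g(29,21)=23751 g(29,23)=3654 g(29,25)=406 g(29,27)=29 g(29,29)=1
t=30: g(30,-4)=65132550 g(30,-2)=115377660 g(30,0)=140810370 g(30,2)=139569750 g(30,4)=117724050 g(30,6)=85899450 g(30,8)=54484794 g(30,10)=30017610 g(30,12)=14303090 g(30,14)=5852490 g(30,16)=2035770 g(30,18)=593774 g(30,20)=142506 g(30,22)=27405 g(30,24)=4060 g(30,26)=435 g(30,28)=30 g(30,30)=1
Paths never hitting -6: Σ_s g(30,s) = 771975795
Paths hitting -6: 2^30 - 771975795 = 301766029
P = 301766029/1073741824 = 301766029/1073741824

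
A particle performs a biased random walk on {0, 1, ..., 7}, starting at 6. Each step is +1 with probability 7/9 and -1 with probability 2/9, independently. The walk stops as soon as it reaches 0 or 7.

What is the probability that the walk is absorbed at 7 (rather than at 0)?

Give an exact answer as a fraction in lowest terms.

Answer: 164619/164683

Derivation:
Biased walk: p = 7/9, q = 2/9, r = q/p = 2/7
Gambler's ruin: P(hit 7 before 0 | start at 6) = (1 - r^a)/(1 - r^N)
r^6 = 64/117649; r^7 = 128/823543
P = (1 - 64/117649) / (1 - 128/823543) = 117585/117649 / 823415/823543 = 164619/164683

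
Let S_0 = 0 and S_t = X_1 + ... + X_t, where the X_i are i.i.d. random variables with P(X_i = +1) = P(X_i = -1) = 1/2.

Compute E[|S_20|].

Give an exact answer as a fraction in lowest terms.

S_20 takes values m ≡ 0 (mod 2) with |m| ≤ 20; P(S_20=m) = C(20,(20+m)/2)/2^20.
Total paths: 2^20 = 1048576
Distribution: P(S=-20)=1/1048576, P(S=-18)=20/1048576, P(S=-16)=190/1048576, P(S=-14)=1140/1048576, P(S=-12)=4845/1048576, P(S=-10)=15504/1048576, P(S=-8)=38760/1048576, P(S=-6)=77520/1048576, P(S=-4)=125970/1048576, P(S=-2)=167960/1048576, P(S=0)=184756/1048576, P(S=2)=167960/1048576, P(S=4)=125970/1048576, P(S=6)=77520/1048576, P(S=8)=38760/1048576, P(S=10)=15504/1048576, P(S=12)=4845/1048576, P(S=14)=1140/1048576, P(S=16)=190/1048576, P(S=18)=20/1048576, P(S=20)=1/1048576
E[|S_20|] = Σ_m |m|·P(S_20=m) = 3695120/1048576 = 230945/65536

Answer: 230945/65536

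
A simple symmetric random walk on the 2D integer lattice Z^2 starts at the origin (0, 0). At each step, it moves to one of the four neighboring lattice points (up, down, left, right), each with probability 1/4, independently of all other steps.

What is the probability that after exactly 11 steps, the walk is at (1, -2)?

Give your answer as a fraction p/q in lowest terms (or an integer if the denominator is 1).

Let h be the number of horizontal steps (so 11-h are vertical). To end at (1,-2) need (h+1)/2 right-steps and ((11-h)-2)/2 up-steps.
Sum over h with 1 ≤ h ≤ 9, h ≡ 1 (mod 2), 11-h ≡ 0 (mod 2):
h=1: C(11,1)·C(1,1)·C(10,4) = 11·1·210 = 2310
h=3: C(11,3)·C(3,2)·C(8,3) = 165·3·56 = 27720
h=5: C(11,5)·C(5,3)·C(6,2) = 462·10·15 = 69300
h=7: C(11,7)·C(7,4)·C(4,1) = 330·35·4 = 46200
h=9: C(11,9)·C(9,5)·C(2,0) = 55·126·1 = 6930
Total favorable: 152460
Total paths: 4^11 = 4194304
P = 152460/4194304 = 38115/1048576

Answer: 38115/1048576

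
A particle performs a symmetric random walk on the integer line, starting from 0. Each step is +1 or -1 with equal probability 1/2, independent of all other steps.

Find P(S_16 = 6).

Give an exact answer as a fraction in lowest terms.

Answer: 273/4096

Derivation:
To reach position 6 after 16 steps: need 11 steps of +1 and 5 of -1.
Favorable paths: C(16,11) = 4368
Total paths: 2^16 = 65536
P = 4368/65536 = 273/4096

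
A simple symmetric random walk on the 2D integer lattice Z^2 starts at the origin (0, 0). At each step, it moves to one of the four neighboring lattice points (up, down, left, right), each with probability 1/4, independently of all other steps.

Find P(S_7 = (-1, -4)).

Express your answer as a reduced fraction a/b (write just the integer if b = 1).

Answer: 147/16384

Derivation:
Let h be the number of horizontal steps (so 7-h are vertical). To end at (-1,-4) need (h-1)/2 right-steps and ((7-h)-4)/2 up-steps.
Sum over h with 1 ≤ h ≤ 3, h ≡ 1 (mod 2), 7-h ≡ 0 (mod 2):
h=1: C(7,1)·C(1,0)·C(6,1) = 7·1·6 = 42
h=3: C(7,3)·C(3,1)·C(4,0) = 35·3·1 = 105
Total favorable: 147
Total paths: 4^7 = 16384
P = 147/16384 = 147/16384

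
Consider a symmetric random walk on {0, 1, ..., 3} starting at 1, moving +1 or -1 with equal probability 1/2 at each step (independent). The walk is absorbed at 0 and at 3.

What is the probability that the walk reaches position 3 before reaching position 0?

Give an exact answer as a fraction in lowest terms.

Answer: 1/3

Derivation:
Symmetric walk (p = 1/2): the harmonic-function argument gives P(hit 3 before 0 | start at 1) = a/N.
P = 1/3 = 1/3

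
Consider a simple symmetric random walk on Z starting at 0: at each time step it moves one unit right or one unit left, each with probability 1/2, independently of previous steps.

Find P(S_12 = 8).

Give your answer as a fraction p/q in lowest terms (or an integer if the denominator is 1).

To reach position 8 after 12 steps: need 10 steps of +1 and 2 of -1.
Favorable paths: C(12,10) = 66
Total paths: 2^12 = 4096
P = 66/4096 = 33/2048

Answer: 33/2048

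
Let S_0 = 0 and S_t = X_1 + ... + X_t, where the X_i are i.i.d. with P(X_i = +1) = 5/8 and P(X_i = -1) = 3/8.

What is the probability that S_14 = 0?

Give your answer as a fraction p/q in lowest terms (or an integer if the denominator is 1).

Answer: 73298671875/549755813888

Derivation:
To reach position 0 after 14 steps: need 7 steps of +1 and 7 steps of -1.
Number of such sequences: C(14,7) = 3432
Each has probability (5/8)^7 · (3/8)^7 = 170859375/4398046511104
P = 3432 · 170859375/4398046511104 = 73298671875/549755813888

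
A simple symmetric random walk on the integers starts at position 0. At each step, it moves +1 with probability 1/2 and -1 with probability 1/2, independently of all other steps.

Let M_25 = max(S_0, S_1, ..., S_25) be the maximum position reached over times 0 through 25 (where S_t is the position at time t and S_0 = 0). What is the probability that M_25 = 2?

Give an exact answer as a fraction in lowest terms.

Answer: 557175/4194304

Derivation:
Let M_25 = max(S_0,...,S_25). Use the reflection principle: for j ≥ 1, #{paths with M_25 ≥ j} = #{S_25 ≥ j} + #{S_25 ≥ j+1}.
By reflection, #{M_25 ≥ 2} = #{S_25 ≥ 2} + #{S_25 ≥ 3} = 11576916 + 11576916 = 23153832.
#{M_25 ≥ 3} = #{S_25 ≥ 3} + #{S_25 ≥ 4} = 11576916 + 7119516 = 18696432.
#{M_25 = 2} = 23153832 - 18696432 = 4457400.
P(M_25 = 2) = 4457400/33554432 = 557175/4194304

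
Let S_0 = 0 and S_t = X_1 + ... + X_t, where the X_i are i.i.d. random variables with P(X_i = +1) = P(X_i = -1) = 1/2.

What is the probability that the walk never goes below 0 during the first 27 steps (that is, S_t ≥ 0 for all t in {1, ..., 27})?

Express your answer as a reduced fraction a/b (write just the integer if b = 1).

Let f(t,s) = #length-t paths at position s with S_1..S_t all ≥ 0.
f(t,s) = f(t-1,s-1) + f(t-1,s+1) for s ≥ 0; f(t,s) = 0 for s < 0.
t=0: f(0,0)=1
t=1: f(1,1)=1
t=2: f(2,0)=1 f(2,2)=1
t=3: f(3,1)=2 f(3,3)=1
t=4: f(4,0)=2 f(4,2)=3 f(4,4)=1
t=5: f(5,1)=5 f(5,3)=4 f(5,5)=1
t=6: f(6,0)=5 f(6,2)=9 f(6,4)=5 f(6,6)=1
t=7: f(7,1)=14 f(7,3)=14 f(7,5)=6 f(7,7)=1
t=8: f(8,0)=14 f(8,2)=28 f(8,4)=20 f(8,6)=7 f(8,8)=1
t=9: f(9,1)=42 f(9,3)=48 f(9,5)=27 f(9,7)=8 f(9,9)=1
t=10: f(10,0)=42 f(10,2)=90 f(10,4)=75 f(10,6)=35 f(10,8)=9 f(10,10)=1
t=11: f(11,1)=132 f(11,3)=165 f(11,5)=110 f(11,7)=44 f(11,9)=10 f(11,11)=1
t=12: f(12,0)=132 f(12,2)=297 f(12,4)=275 f(12,6)=154 f(12,8)=54 f(12,10)=11 f(12,12)=1
t=13: f(13,1)=429 f(13,3)=572 f(13,5)=429 f(13,7)=208 f(13,9)=65 f(13,11)=12 f(13,13)=1
t=14: f(14,0)=429 f(14,2)=1001 f(14,4)=1001 f(14,6)=637 f(14,8)=273 f(14,10)=77 f(14,12)=13 f(14,14)=1
t=15: f(15,1)=1430 f(15,3)=2002 f(15,5)=1638 f(15,7)=910 f(15,9)=350 f(15,11)=90 f(15,13)=14 f(15,15)=1
t=16: f(16,0)=1430 f(16,2)=3432 f(16,4)=3640 f(16,6)=2548 f(16,8)=1260 f(16,10)=440 f(16,12)=104 f(16,14)=15 f(16,16)=1
t=17: f(17,1)=4862 f(17,3)=7072 f(17,5)=6188 f(17,7)=3808 f(17,9)=1700 f(17,11)=544 f(17,13)=119 f(17,15)=16 f(17,17)=1
t=18: f(18,0)=4862 f(18,2)=11934 f(18,4)=13260 f(18,6)=9996 f(18,8)=5508 f(18,10)=2244 f(18,12)=663 f(18,14)=135 f(18,16)=17 f(18,18)=1
t=19: f(19,1)=16796 f(19,3)=25194 f(19,5)=23256 f(19,7)=15504 f(19,9)=7752 f(19,11)=2907 f(19,13)=798 f(19,15)=152 f(19,17)=18 f(19,19)=1
t=20: f(20,0)=16796 f(20,2)=41990 f(20,4)=48450 f(20,6)=38760 f(20,8)=23256 f(20,10)=10659 f(20,12)=3705 f(20,14)=950 f(20,16)=170 f(20,18)=19 f(20,20)=1
t=21: f(21,1)=58786 f(21,3)=90440 f(21,5)=87210 f(21,7)=62016 f(21,9)=33915 f(21,11)=14364 f(21,13)=4655 f(21,15)=1120 f(21,17)=189 f(21,19)=20 f(21,21)=1
t=22: f(22,0)=58786 f(22,2)=149226 f(22,4)=177650 f(22,6)=149226 f(22,8)=95931 f(22,10)=48279 f(22,12)=19019 f(22,14)=5775 f(22,16)=1309 f(22,18)=209 f(22,20)=21 f(22,22)=1
t=23: f(23,1)=208012 f(23,3)=326876 f(23,5)=326876 f(23,7)=245157 f(23,9)=144210 f(23,11)=67298 f(23,13)=24794 f(23,15)=7084 f(23,17)=1518 f(23,19)=230 f(23,21)=22 f(23,23)=1
t=24: f(24,0)=208012 f(24,2)=534888 f(24,4)=653752 f(24,6)=572033 f(24,8)=389367 f(24,10)=211508 f(24,12)=92092 f(24,14)=31878 f(24,16)=8602 f(24,18)=1748 f(24,20)=252 f(24,22)=23 f(24,24)=1
t=25: f(25,1)=742900 f(25,3)=1188640 f(25,5)=1225785 f(25,7)=961400 f(25,9)=600875 f(25,11)=303600 f(25,13)=123970 f(25,15)=40480 f(25,17)=10350 f(25,19)=2000 f(25,21)=275 f(25,23)=24 f(25,25)=1
t=26: f(26,0)=742900 f(26,2)=1931540 f(26,4)=2414425 f(26,6)=2187185 f(26,8)=1562275 f(26,10)=904475 f(26,12)=427570 f(26,14)=164450 f(26,16)=50830 f(26,18)=12350 f(26,20)=2275 f(26,22)=299 f(26,24)=25 f(26,26)=1
t=27: f(27,1)=2674440 f(27,3)=4345965 f(27,5)=4601610 f(27,7)=3749460 f(27,9)=2466750 f(27,11)=1332045 f(27,13)=592020 f(27,15)=215280 f(27,17)=63180 f(27,19)=14625 f(27,21)=2574 f(27,23)=324 f(27,25)=26 f(27,27)=1
Σ_s f(27,s) = 20058300
P = 20058300/134217728 = 5014575/33554432

Answer: 5014575/33554432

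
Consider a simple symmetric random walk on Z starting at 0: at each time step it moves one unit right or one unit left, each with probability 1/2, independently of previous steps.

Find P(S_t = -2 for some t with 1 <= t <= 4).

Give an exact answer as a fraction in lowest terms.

Answer: 3/8

Derivation:
Count via complement. Let g(t,s) = #length-t paths at position s with S_1..S_t all ≠ -2.
g(t,s) = g(t-1,s-1) + g(t-1,s+1) for s ≠ -2; g(t,-2) = 0.
t=0: g(0,0)=1
t=1: g(1,-1)=1 g(1,1)=1
t=2: g(2,0)=2 g(2,2)=1
t=3: g(3,-1)=2 g(3,1)=3 g(3,3)=1
t=4: g(4,0)=5 g(4,2)=4 g(4,4)=1
Paths never hitting -2: Σ_s g(4,s) = 10
Paths hitting -2: 2^4 - 10 = 6
P = 6/16 = 3/8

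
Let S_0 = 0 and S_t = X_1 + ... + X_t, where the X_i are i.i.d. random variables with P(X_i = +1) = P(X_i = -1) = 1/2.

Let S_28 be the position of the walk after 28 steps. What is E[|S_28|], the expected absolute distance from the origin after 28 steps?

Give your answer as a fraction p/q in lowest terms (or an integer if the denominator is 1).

Answer: 35102025/8388608

Derivation:
S_28 takes values m ≡ 0 (mod 2) with |m| ≤ 28; P(S_28=m) = C(28,(28+m)/2)/2^28.
Total paths: 2^28 = 268435456
Distribution: P(S=-28)=1/268435456, P(S=-26)=28/268435456, P(S=-24)=378/268435456, P(S=-22)=3276/268435456, P(S=-20)=20475/268435456, P(S=-18)=98280/268435456, P(S=-16)=376740/268435456, P(S=-14)=1184040/268435456, P(S=-12)=3108105/268435456, P(S=-10)=6906900/268435456, P(S=-8)=13123110/268435456, P(S=-6)=21474180/268435456, P(S=-4)=30421755/268435456, P(S=-2)=37442160/268435456, P(S=0)=40116600/268435456, P(S=2)=37442160/268435456, P(S=4)=30421755/268435456, P(S=6)=21474180/268435456, P(S=8)=13123110/268435456, P(S=10)=6906900/268435456, P(S=12)=3108105/268435456, P(S=14)=1184040/268435456, P(S=16)=376740/268435456, P(S=18)=98280/268435456, P(S=20)=20475/268435456, P(S=22)=3276/268435456, P(S=24)=378/268435456, P(S=26)=28/268435456, P(S=28)=1/268435456
E[|S_28|] = Σ_m |m|·P(S_28=m) = 1123264800/268435456 = 35102025/8388608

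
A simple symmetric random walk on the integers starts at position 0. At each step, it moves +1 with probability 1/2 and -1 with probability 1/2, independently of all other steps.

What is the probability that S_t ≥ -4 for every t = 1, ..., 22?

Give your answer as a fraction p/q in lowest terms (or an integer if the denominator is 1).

Let f(t,s) = #length-t paths at position s with S_1..S_t all ≥ -4.
f(t,s) = f(t-1,s-1) + f(t-1,s+1) for s ≥ -4; f(t,s) = 0 for s < -4.
t=0: f(0,0)=1
t=1: f(1,-1)=1 f(1,1)=1
t=2: f(2,-2)=1 f(2,0)=2 f(2,2)=1
t=3: f(3,-3)=1 f(3,-1)=3 f(3,1)=3 f(3,3)=1
t=4: f(4,-4)=1 f(4,-2)=4 f(4,0)=6 f(4,2)=4 f(4,4)=1
t=5: f(5,-3)=5 f(5,-1)=10 f(5,1)=10 f(5,3)=5 f(5,5)=1
t=6: f(6,-4)=5 f(6,-2)=15 f(6,0)=20 f(6,2)=15 f(6,4)=6 f(6,6)=1
t=7: f(7,-3)=20 f(7,-1)=35 f(7,1)=35 f(7,3)=21 f(7,5)=7 f(7,7)=1
t=8: f(8,-4)=20 f(8,-2)=55 f(8,0)=70 f(8,2)=56 f(8,4)=28 f(8,6)=8 f(8,8)=1
t=9: f(9,-3)=75 f(9,-1)=125 f(9,1)=126 f(9,3)=84 f(9,5)=36 f(9,7)=9 f(9,9)=1
t=10: f(10,-4)=75 f(10,-2)=200 f(10,0)=251 f(10,2)=210 f(10,4)=120 f(10,6)=45 f(10,8)=10 f(10,10)=1
t=11: f(11,-3)=275 f(11,-1)=451 f(11,1)=461 f(11,3)=330 f(11,5)=165 f(11,7)=55 f(11,9)=11 f(11,11)=1
t=12: f(12,-4)=275 f(12,-2)=726 f(12,0)=912 f(12,2)=791 f(12,4)=495 f(12,6)=220 f(12,8)=66 f(12,10)=12 f(12,12)=1
t=13: f(13,-3)=1001 f(13,-1)=1638 f(13,1)=1703 f(13,3)=1286 f(13,5)=715 f(13,7)=286 f(13,9)=78 f(13,11)=13 f(13,13)=1
t=14: f(14,-4)=1001 f(14,-2)=2639 f(14,0)=3341 f(14,2)=2989 f(14,4)=2001 f(14,6)=1001 f(14,8)=364 f(14,10)=91 f(14,12)=14 f(14,14)=1
t=15: f(15,-3)=3640 f(15,-1)=5980 f(15,1)=6330 f(15,3)=4990 f(15,5)=3002 f(15,7)=1365 f(15,9)=455 f(15,11)=105 f(15,13)=15 f(15,15)=1
t=16: f(16,-4)=3640 f(16,-2)=9620 f(16,0)=12310 f(16,2)=11320 f(16,4)=7992 f(16,6)=4367 f(16,8)=1820 f(16,10)=560 f(16,12)=120 f(16,14)=16 f(16,16)=1
t=17: f(17,-3)=13260 f(17,-1)=21930 f(17,1)=23630 f(17,3)=19312 f(17,5)=12359 f(17,7)=6187 f(17,9)=2380 f(17,11)=680 f(17,13)=136 f(17,15)=17 f(17,17)=1
t=18: f(18,-4)=13260 f(18,-2)=35190 f(18,0)=45560 f(18,2)=42942 f(18,4)=31671 f(18,6)=18546 f(18,8)=8567 f(18,10)=3060 f(18,12)=816 f(18,14)=153 f(18,16)=18 f(18,18)=1
t=19: f(19,-3)=48450 f(19,-1)=80750 f(19,1)=88502 f(19,3)=74613 f(19,5)=50217 f(19,7)=27113 f(19,9)=11627 f(19,11)=3876 f(19,13)=969 f(19,15)=171 f(19,17)=19 f(19,19)=1
t=20: f(20,-4)=48450 f(20,-2)=129200 f(20,0)=169252 f(20,2)=163115 f(20,4)=124830 f(20,6)=77330 f(20,8)=38740 f(20,10)=15503 f(20,12)=4845 f(20,14)=1140 f(20,16)=190 f(20,18)=20 f(20,20)=1
t=21: f(21,-3)=177650 f(21,-1)=298452 f(21,1)=332367 f(21,3)=287945 f(21,5)=202160 f(21,7)=116070 f(21,9)=54243 f(21,11)=20348 f(21,13)=5985 f(21,15)=1330 f(21,17)=210 f(21,19)=21 f(21,21)=1
t=22: f(22,-4)=177650 f(22,-2)=476102 f(22,0)=630819 f(22,2)=620312 f(22,4)=490105 f(22,6)=318230 f(22,8)=170313 f(22,10)=74591 f(22,12)=26333 f(22,14)=7315 f(22,16)=1540 f(22,18)=231 f(22,20)=22 f(22,22)=1
Σ_s f(22,s) = 2993564
P = 2993564/4194304 = 748391/1048576

Answer: 748391/1048576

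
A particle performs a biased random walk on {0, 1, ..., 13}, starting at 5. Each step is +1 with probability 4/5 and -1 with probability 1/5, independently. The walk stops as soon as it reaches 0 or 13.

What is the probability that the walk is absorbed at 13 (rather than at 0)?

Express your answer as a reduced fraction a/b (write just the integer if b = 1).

Biased walk: p = 4/5, q = 1/5, r = q/p = 1/4
Gambler's ruin: P(hit 13 before 0 | start at 5) = (1 - r^a)/(1 - r^N)
r^5 = 1/1024; r^13 = 1/67108864
P = (1 - 1/1024) / (1 - 1/67108864) = 1023/1024 / 67108863/67108864 = 22347776/22369621

Answer: 22347776/22369621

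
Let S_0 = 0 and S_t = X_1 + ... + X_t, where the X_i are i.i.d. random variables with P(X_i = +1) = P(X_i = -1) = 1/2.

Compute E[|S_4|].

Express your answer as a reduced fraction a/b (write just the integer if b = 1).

Answer: 3/2

Derivation:
S_4 takes values m ≡ 0 (mod 2) with |m| ≤ 4; P(S_4=m) = C(4,(4+m)/2)/2^4.
Total paths: 2^4 = 16
Distribution: P(S=-4)=1/16, P(S=-2)=4/16, P(S=0)=6/16, P(S=2)=4/16, P(S=4)=1/16
E[|S_4|] = Σ_m |m|·P(S_4=m) = 24/16 = 3/2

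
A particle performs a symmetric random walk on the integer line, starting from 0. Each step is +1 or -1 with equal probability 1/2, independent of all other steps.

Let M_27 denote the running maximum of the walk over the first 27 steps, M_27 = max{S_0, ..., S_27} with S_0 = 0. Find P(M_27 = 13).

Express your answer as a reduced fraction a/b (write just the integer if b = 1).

Answer: 444015/67108864

Derivation:
Let M_27 = max(S_0,...,S_27). Use the reflection principle: for j ≥ 1, #{paths with M_27 ≥ j} = #{S_27 ≥ j} + #{S_27 ≥ j+1}.
By reflection, #{M_27 ≥ 13} = #{S_27 ≥ 13} + #{S_27 ≥ 14} = 1285624 + 397594 = 1683218.
#{M_27 ≥ 14} = #{S_27 ≥ 14} + #{S_27 ≥ 15} = 397594 + 397594 = 795188.
#{M_27 = 13} = 1683218 - 795188 = 888030.
P(M_27 = 13) = 888030/134217728 = 444015/67108864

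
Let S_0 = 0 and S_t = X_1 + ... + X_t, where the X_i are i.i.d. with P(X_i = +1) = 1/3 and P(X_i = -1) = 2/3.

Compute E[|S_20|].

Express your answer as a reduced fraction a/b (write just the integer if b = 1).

Answer: 24018023140/3486784401

Derivation:
S_20 takes values m ≡ 0 (mod 2) with |m| ≤ 20; P(S_20=m) = C(20,(20+m)/2) · (1/3)^((20+m)/2) · (2/3)^((20-m)/2).
Distribution: P(S=-20)=1048576/3486784401, P(S=-18)=10485760/3486784401, P(S=-16)=49807360/3486784401, P(S=-14)=49807360/1162261467, P(S=-12)=105840640/1162261467, P(S=-10)=169345024/1162261467, P(S=-8)=211681280/1162261467, P(S=-6)=211681280/1162261467, P(S=-4)=171991040/1162261467, P(S=-2)=343982080/3486784401, P(S=0)=189190144/3486784401, P(S=2)=85995520/3486784401, P(S=4)=10749440/1162261467, P(S=6)=3307520/1162261467, P(S=8)=826880/1162261467, P(S=10)=165376/1162261467, P(S=12)=25840/1162261467, P(S=14)=3040/1162261467, P(S=16)=760/3486784401, P(S=18)=40/3486784401, P(S=20)=1/3486784401
E[|S_20|] = Σ_m |m|·P(S_20=m) = 24018023140/3486784401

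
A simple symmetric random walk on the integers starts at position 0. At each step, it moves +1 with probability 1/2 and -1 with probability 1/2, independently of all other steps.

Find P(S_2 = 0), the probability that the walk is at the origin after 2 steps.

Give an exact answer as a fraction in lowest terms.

To return to 0 after 2 steps: need exactly 1 step of +1 and 1 of -1.
Favorable paths: C(2,1) = 2
Total paths: 2^2 = 4
P = 2/4 = 1/2

Answer: 1/2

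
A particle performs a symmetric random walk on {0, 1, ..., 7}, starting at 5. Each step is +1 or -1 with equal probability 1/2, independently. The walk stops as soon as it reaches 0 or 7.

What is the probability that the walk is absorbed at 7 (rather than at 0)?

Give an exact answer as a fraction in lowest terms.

Symmetric walk (p = 1/2): the harmonic-function argument gives P(hit 7 before 0 | start at 5) = a/N.
P = 5/7 = 5/7

Answer: 5/7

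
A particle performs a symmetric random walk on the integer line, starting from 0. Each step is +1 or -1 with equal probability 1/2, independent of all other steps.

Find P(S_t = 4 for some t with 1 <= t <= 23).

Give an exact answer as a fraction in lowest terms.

Answer: 106135/262144

Derivation:
Count via complement. Let g(t,s) = #length-t paths at position s with S_1..S_t all ≠ 4.
g(t,s) = g(t-1,s-1) + g(t-1,s+1) for s ≠ 4; g(t,4) = 0.
t=0: g(0,0)=1
t=1: g(1,-1)=1 g(1,1)=1
t=2: g(2,-2)=1 g(2,0)=2 g(2,2)=1
t=3: g(3,-3)=1 g(3,-1)=3 g(3,1)=3 g(3,3)=1
t=4: g(4,-4)=1 g(4,-2)=4 g(4,0)=6 g(4,2)=4
t=5: g(5,-5)=1 g(5,-3)=5 g(5,-1)=10 g(5,1)=10 g(5,3)=4
t=6: g(6,-6)=1 g(6,-4)=6 g(6,-2)=15 g(6,0)=20 g(6,2)=14
t=7: g(7,-7)=1 g(7,-5)=7 g(7,-3)=21 g(7,-1)=35 g(7,1)=34 g(7,3)=14
t=8: g(8,-8)=1 g(8,-6)=8 g(8,-4)=28 g(8,-2)=56 g(8,0)=69 g(8,2)=48
t=9: g(9,-9)=1 g(9,-7)=9 g(9,-5)=36 g(9,-3)=84 g(9,-1)=125 g(9,1)=117 g(9,3)=48
t=10: g(10,-10)=1 g(10,-8)=10 g(10,-6)=45 g(10,-4)=120 g(10,-2)=209 g(10,0)=242 g(10,2)=165
t=11: g(11,-11)=1 g(11,-9)=11 g(11,-7)=55 g(11,-5)=165 g(11,-3)=329 g(11,-1)=451 g(11,1)=407 g(11,3)=165
t=12: g(12,-12)=1 g(12,-10)=12 g(12,-8)=66 g(12,-6)=220 g(12,-4)=494 g(12,-2)=780 g(12,0)=858 g(12,2)=572
t=13: g(13,-13)=1 g(13,-11)=13 g(13,-9)=78 g(13,-7)=286 g(13,-5)=714 g(13,-3)=1274 g(13,-1)=1638 g(13,1)=1430 g(13,3)=572
t=14: g(14,-14)=1 g(14,-12)=14 g(14,-10)=91 g(14,-8)=364 g(14,-6)=1000 g(14,-4)=1988 g(14,-2)=2912 g(14,0)=3068 g(14,2)=2002
t=15: g(15,-15)=1 g(15,-13)=15 g(15,-11)=105 g(15,-9)=455 g(15,-7)=1364 g(15,-5)=2988 g(15,-3)=4900 g(15,-1)=5980 g(15,1)=5070 g(15,3)=2002
t=16: g(16,-16)=1 g(16,-14)=16 g(16,-12)=120 g(16,-10)=560 g(16,-8)=1819 g(16,-6)=4352 g(16,-4)=7888 g(16,-2)=10880 g(16,0)=11050 g(16,2)=7072
t=17: g(17,-17)=1 g(17,-15)=17 g(17,-13)=136 g(17,-11)=680 g(17,-9)=2379 g(17,-7)=6171 g(17,-5)=12240 g(17,-3)=18768 g(17,-1)=21930 g(17,1)=18122 g(17,3)=7072
t=18: g(18,-18)=1 g(18,-16)=18 g(18,-14)=153 g(18,-12)=816 g(18,-10)=3059 g(18,-8)=8550 g(18,-6)=18411 g(18,-4)=31008 g(18,-2)=40698 g(18,0)=40052 g(18,2)=25194
t=19: g(19,-19)=1 g(19,-17)=19 g(19,-15)=171 g(19,-13)=969 g(19,-11)=3875 g(19,-9)=11609 g(19,-7)=26961 g(19,-5)=49419 g(19,-3)=71706 g(19,-1)=80750 g(19,1)=65246 g(19,3)=25194
t=20: g(20,-20)=1 g(20,-18)=20 g(20,-16)=190 g(20,-14)=1140 g(20,-12)=4844 g(20,-10)=15484 g(20,-8)=38570 g(20,-6)=76380 g(20,-4)=121125 g(20,-2)=152456 g(20,0)=145996 g(20,2)=90440
t=21: g(21,-21)=1 g(21,-19)=21 g(21,-17)=210 g(21,-15)=1330 g(21,-13)=5984 g(21,-11)=20328 g(21,-9)=54054 g(21,-7)=114950 g(21,-5)=197505 g(21,-3)=273581 g(21,-1)=298452 g(21,1)=236436 g(21,3)=90440
t=22: g(22,-22)=1 g(22,-20)=22 g(22,-18)=231 g(22,-16)=1540 g(22,-14)=7314 g(22,-12)=26312 g(22,-10)=74382 g(22,-8)=169004 g(22,-6)=312455 g(22,-4)=471086 g(22,-2)=572033 g(22,0)=534888 g(22,2)=326876
t=23: g(23,-23)=1 g(23,-21)=23 g(23,-19)=253 g(23,-17)=1771 g(23,-15)=8854 g(23,-13)=33626 g(23,-11)=100694 g(23,-9)=243386 g(23,-7)=481459 g(23,-5)=783541 g(23,-3)=1043119 g(23,-1)=1106921 g(23,1)=861764 g(23,3)=326876
Paths never hitting 4: Σ_s g(23,s) = 4992288
Paths hitting 4: 2^23 - 4992288 = 3396320
P = 3396320/8388608 = 106135/262144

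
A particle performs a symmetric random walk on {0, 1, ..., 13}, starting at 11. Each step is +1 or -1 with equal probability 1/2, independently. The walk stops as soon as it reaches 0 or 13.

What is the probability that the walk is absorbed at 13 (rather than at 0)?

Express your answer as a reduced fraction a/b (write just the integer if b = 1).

Answer: 11/13

Derivation:
Symmetric walk (p = 1/2): the harmonic-function argument gives P(hit 13 before 0 | start at 11) = a/N.
P = 11/13 = 11/13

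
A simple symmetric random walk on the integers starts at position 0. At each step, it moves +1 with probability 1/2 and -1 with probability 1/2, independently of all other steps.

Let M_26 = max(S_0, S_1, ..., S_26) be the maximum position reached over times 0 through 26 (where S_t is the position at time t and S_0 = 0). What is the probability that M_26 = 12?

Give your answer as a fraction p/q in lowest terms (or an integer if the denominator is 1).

Let M_26 = max(S_0,...,S_26). Use the reflection principle: for j ≥ 1, #{paths with M_26 ≥ j} = #{S_26 ≥ j} + #{S_26 ≥ j+1}.
By reflection, #{M_26 ≥ 12} = #{S_26 ≥ 12} + #{S_26 ≥ 13} = 971712 + 313912 = 1285624.
#{M_26 ≥ 13} = #{S_26 ≥ 13} + #{S_26 ≥ 14} = 313912 + 313912 = 627824.
#{M_26 = 12} = 1285624 - 627824 = 657800.
P(M_26 = 12) = 657800/67108864 = 82225/8388608

Answer: 82225/8388608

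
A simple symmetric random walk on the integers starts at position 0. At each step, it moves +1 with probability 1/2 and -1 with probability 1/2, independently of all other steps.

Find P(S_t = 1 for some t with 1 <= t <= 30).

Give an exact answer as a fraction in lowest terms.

Answer: 57414019/67108864

Derivation:
Count via complement. Let g(t,s) = #length-t paths at position s with S_1..S_t all ≠ 1.
g(t,s) = g(t-1,s-1) + g(t-1,s+1) for s ≠ 1; g(t,1) = 0.
t=0: g(0,0)=1
t=1: g(1,-1)=1
t=2: g(2,-2)=1 g(2,0)=1
t=3: g(3,-3)=1 g(3,-1)=2
t=4: g(4,-4)=1 g(4,-2)=3 g(4,0)=2
t=5: g(5,-5)=1 g(5,-3)=4 g(5,-1)=5
t=6: g(6,-6)=1 g(6,-4)=5 g(6,-2)=9 g(6,0)=5
t=7: g(7,-7)=1 g(7,-5)=6 g(7,-3)=14 g(7,-1)=14
t=8: g(8,-8)=1 g(8,-6)=7 g(8,-4)=20 g(8,-2)=28 g(8,0)=14
t=9: g(9,-9)=1 g(9,-7)=8 g(9,-5)=27 g(9,-3)=48 g(9,-1)=42
t=10: g(10,-10)=1 g(10,-8)=9 g(10,-6)=35 g(10,-4)=75 g(10,-2)=90 g(10,0)=42
t=11: g(11,-11)=1 g(11,-9)=10 g(11,-7)=44 g(11,-5)=110 g(11,-3)=165 g(11,-1)=132
t=12: g(12,-12)=1 g(12,-10)=11 g(12,-8)=54 g(12,-6)=154 g(12,-4)=275 g(12,-2)=297 g(12,0)=132
t=13: g(13,-13)=1 g(13,-11)=12 g(13,-9)=65 g(13,-7)=208 g(13,-5)=429 g(13,-3)=572 g(13,-1)=429
t=14: g(14,-14)=1 g(14,-12)=13 g(14,-10)=77 g(14,-8)=273 g(14,-6)=637 g(14,-4)=1001 g(14,-2)=1001 g(14,0)=429
t=15: g(15,-15)=1 g(15,-13)=14 g(15,-11)=90 g(15,-9)=350 g(15,-7)=910 g(15,-5)=1638 g(15,-3)=2002 g(15,-1)=1430
t=16: g(16,-16)=1 g(16,-14)=15 g(16,-12)=104 g(16,-10)=440 g(16,-8)=1260 g(16,-6)=2548 g(16,-4)=3640 g(16,-2)=3432 g(16,0)=1430
t=17: g(17,-17)=1 g(17,-15)=16 g(17,-13)=119 g(17,-11)=544 g(17,-9)=1700 g(17,-7)=3808 g(17,-5)=6188 g(17,-3)=7072 g(17,-1)=4862
t=18: g(18,-18)=1 g(18,-16)=17 g(18,-14)=135 g(18,-12)=663 g(18,-10)=2244 g(18,-8)=5508 g(18,-6)=9996 g(18,-4)=13260 g(18,-2)=11934 g(18,0)=4862
t=19: g(19,-19)=1 g(19,-17)=18 g(19,-15)=152 g(19,-13)=798 g(19,-11)=2907 g(19,-9)=7752 g(19,-7)=15504 g(19,-5)=23256 g(19,-3)=25194 g(19,-1)=16796
t=20: g(20,-20)=1 g(20,-18)=19 g(20,-16)=170 g(20,-14)=950 g(20,-12)=3705 g(20,-10)=10659 g(20,-8)=23256 g(20,-6)=38760 g(20,-4)=48450 g(20,-2)=41990 g(20,0)=16796
t=21: g(21,-21)=1 g(21,-19)=20 g(21,-17)=189 g(21,-15)=1120 g(21,-13)=4655 g(21,-11)=14364 g(21,-9)=33915 g(21,-7)=62016 g(21,-5)=87210 g(21,-3)=90440 g(21,-1)=58786
t=22: g(22,-22)=1 g(22,-20)=21 g(22,-18)=209 g(22,-16)=1309 g(22,-14)=5775 g(22,-12)=19019 g(22,-10)=48279 g(22,-8)=95931 g(22,-6)=149226 g(22,-4)=177650 g(22,-2)=149226 g(22,0)=58786
t=23: g(23,-23)=1 g(23,-21)=22 g(23,-19)=230 g(23,-17)=1518 g(23,-15)=7084 g(23,-13)=24794 g(23,-11)=67298 g(23,-9)=144210 g(23,-7)=245157 g(23,-5)=326876 g(23,-3)=326876 g(23,-1)=208012
t=24: g(24,-24)=1 g(24,-22)=23 g(24,-20)=252 g(24,-18)=1748 g(24,-16)=8602 g(24,-14)=31878 g(24,-12)=92092 g(24,-10)=211508 g(24,-8)=389367 g(24,-6)=572033 g(24,-4)=653752 g(24,-2)=534888 g(24,0)=208012
t=25: g(25,-25)=1 g(25,-23)=24 g(25,-21)=275 g(25,-19)=2000 g(25,-17)=10350 g(25,-15)=40480 g(25,-13)=123970 g(25,-11)=303600 g(25,-9)=600875 g(25,-7)=961400 g(25,-5)=1225785 g(25,-3)=1188640 g(25,-1)=742900
t=26: g(26,-26)=1 g(26,-24)=25 g(26,-22)=299 g(26,-20)=2275 g(26,-18)=12350 g(26,-16)=50830 g(26,-14)=164450 g(26,-12)=427570 g(26,-10)=904475 g(26,-8)=1562275 g(26,-6)=2187185 g(26,-4)=2414425 g(26,-2)=1931540 g(26,0)=742900
t=27: g(27,-27)=1 g(27,-25)=26 g(27,-23)=324 g(27,-21)=2574 g(27,-19)=14625 g(27,-17)=63180 g(27,-15)=215280 g(27,-13)=592020 g(27,-11)=1332045 g(27,-9)=2466750 g(27,-7)=3749460 g(27,-5)=4601610 g(27,-3)=4345965 g(27,-1)=2674440
t=28: g(28,-28)=1 g(28,-26)=27 g(28,-24)=350 g(28,-22)=2898 g(28,-20)=17199 g(28,-18)=77805 g(28,-16)=278460 g(28,-14)=807300 g(28,-12)=1924065 g(28,-10)=3798795 g(28,-8)=6216210 g(28,-6)=8351070 g(28,-4)=8947575 g(28,-2)=7020405 g(28,0)=2674440
t=29: g(29,-29)=1 g(29,-27)=28 g(29,-25)=377 g(29,-23)=3248 g(29,-21)=20097 g(29,-19)=95004 g(29,-17)=356265 g(29,-15)=1085760 g(29,-13)=2731365 g(29,-11)=5722860 g(29,-9)=10015005 g(29,-7)=14567280 g(29,-5)=17298645 g(29,-3)=15967980 g(29,-1)=9694845
t=30: g(30,-30)=1 g(30,-28)=29 g(30,-26)=405 g(30,-24)=3625 g(30,-22)=23345 g(30,-20)=115101 g(30,-18)=451269 g(30,-16)=1442025 g(30,-14)=3817125 g(30,-12)=8454225 g(30,-10)=15737865 g(30,-8)=24582285 g(30,-6)=31865925 g(30,-4)=33266625 g(30,-2)=25662825 g(30,0)=9694845
Paths never hitting 1: Σ_s g(30,s) = 155117520
Paths hitting 1: 2^30 - 155117520 = 918624304
P = 918624304/1073741824 = 57414019/67108864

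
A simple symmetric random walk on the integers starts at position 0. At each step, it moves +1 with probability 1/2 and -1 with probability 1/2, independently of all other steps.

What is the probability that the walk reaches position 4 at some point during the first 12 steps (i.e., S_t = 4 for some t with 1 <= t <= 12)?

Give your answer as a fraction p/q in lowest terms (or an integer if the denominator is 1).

Count via complement. Let g(t,s) = #length-t paths at position s with S_1..S_t all ≠ 4.
g(t,s) = g(t-1,s-1) + g(t-1,s+1) for s ≠ 4; g(t,4) = 0.
t=0: g(0,0)=1
t=1: g(1,-1)=1 g(1,1)=1
t=2: g(2,-2)=1 g(2,0)=2 g(2,2)=1
t=3: g(3,-3)=1 g(3,-1)=3 g(3,1)=3 g(3,3)=1
t=4: g(4,-4)=1 g(4,-2)=4 g(4,0)=6 g(4,2)=4
t=5: g(5,-5)=1 g(5,-3)=5 g(5,-1)=10 g(5,1)=10 g(5,3)=4
t=6: g(6,-6)=1 g(6,-4)=6 g(6,-2)=15 g(6,0)=20 g(6,2)=14
t=7: g(7,-7)=1 g(7,-5)=7 g(7,-3)=21 g(7,-1)=35 g(7,1)=34 g(7,3)=14
t=8: g(8,-8)=1 g(8,-6)=8 g(8,-4)=28 g(8,-2)=56 g(8,0)=69 g(8,2)=48
t=9: g(9,-9)=1 g(9,-7)=9 g(9,-5)=36 g(9,-3)=84 g(9,-1)=125 g(9,1)=117 g(9,3)=48
t=10: g(10,-10)=1 g(10,-8)=10 g(10,-6)=45 g(10,-4)=120 g(10,-2)=209 g(10,0)=242 g(10,2)=165
t=11: g(11,-11)=1 g(11,-9)=11 g(11,-7)=55 g(11,-5)=165 g(11,-3)=329 g(11,-1)=451 g(11,1)=407 g(11,3)=165
t=12: g(12,-12)=1 g(12,-10)=12 g(12,-8)=66 g(12,-6)=220 g(12,-4)=494 g(12,-2)=780 g(12,0)=858 g(12,2)=572
Paths never hitting 4: Σ_s g(12,s) = 3003
Paths hitting 4: 2^12 - 3003 = 1093
P = 1093/4096 = 1093/4096

Answer: 1093/4096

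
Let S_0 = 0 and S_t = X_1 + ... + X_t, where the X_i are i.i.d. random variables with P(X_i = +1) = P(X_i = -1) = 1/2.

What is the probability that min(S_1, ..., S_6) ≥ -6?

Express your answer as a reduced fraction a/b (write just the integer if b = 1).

Answer: 1

Derivation:
Let f(t,s) = #length-t paths at position s with S_1..S_t all ≥ -6.
f(t,s) = f(t-1,s-1) + f(t-1,s+1) for s ≥ -6; f(t,s) = 0 for s < -6.
t=0: f(0,0)=1
t=1: f(1,-1)=1 f(1,1)=1
t=2: f(2,-2)=1 f(2,0)=2 f(2,2)=1
t=3: f(3,-3)=1 f(3,-1)=3 f(3,1)=3 f(3,3)=1
t=4: f(4,-4)=1 f(4,-2)=4 f(4,0)=6 f(4,2)=4 f(4,4)=1
t=5: f(5,-5)=1 f(5,-3)=5 f(5,-1)=10 f(5,1)=10 f(5,3)=5 f(5,5)=1
t=6: f(6,-6)=1 f(6,-4)=6 f(6,-2)=15 f(6,0)=20 f(6,2)=15 f(6,4)=6 f(6,6)=1
Σ_s f(6,s) = 64
P = 64/64 = 1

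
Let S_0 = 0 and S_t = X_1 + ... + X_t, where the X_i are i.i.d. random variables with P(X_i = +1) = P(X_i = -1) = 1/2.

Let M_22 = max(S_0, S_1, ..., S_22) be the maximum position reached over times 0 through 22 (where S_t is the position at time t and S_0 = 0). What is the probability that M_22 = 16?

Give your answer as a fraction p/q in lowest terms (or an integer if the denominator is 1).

Answer: 385/1048576

Derivation:
Let M_22 = max(S_0,...,S_22). Use the reflection principle: for j ≥ 1, #{paths with M_22 ≥ j} = #{S_22 ≥ j} + #{S_22 ≥ j+1}.
By reflection, #{M_22 ≥ 16} = #{S_22 ≥ 16} + #{S_22 ≥ 17} = 1794 + 254 = 2048.
#{M_22 ≥ 17} = #{S_22 ≥ 17} + #{S_22 ≥ 18} = 254 + 254 = 508.
#{M_22 = 16} = 2048 - 508 = 1540.
P(M_22 = 16) = 1540/4194304 = 385/1048576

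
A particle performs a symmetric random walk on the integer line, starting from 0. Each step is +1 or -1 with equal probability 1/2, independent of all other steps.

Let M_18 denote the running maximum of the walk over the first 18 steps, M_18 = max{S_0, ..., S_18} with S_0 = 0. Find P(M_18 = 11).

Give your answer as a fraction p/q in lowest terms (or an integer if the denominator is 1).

Answer: 51/16384

Derivation:
Let M_18 = max(S_0,...,S_18). Use the reflection principle: for j ≥ 1, #{paths with M_18 ≥ j} = #{S_18 ≥ j} + #{S_18 ≥ j+1}.
By reflection, #{M_18 ≥ 11} = #{S_18 ≥ 11} + #{S_18 ≥ 12} = 988 + 988 = 1976.
#{M_18 ≥ 12} = #{S_18 ≥ 12} + #{S_18 ≥ 13} = 988 + 172 = 1160.
#{M_18 = 11} = 1976 - 1160 = 816.
P(M_18 = 11) = 816/262144 = 51/16384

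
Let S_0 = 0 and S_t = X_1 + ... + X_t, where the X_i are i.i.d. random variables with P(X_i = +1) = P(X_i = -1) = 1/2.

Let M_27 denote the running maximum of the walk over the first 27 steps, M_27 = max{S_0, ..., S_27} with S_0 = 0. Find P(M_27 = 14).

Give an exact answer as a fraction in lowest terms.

Let M_27 = max(S_0,...,S_27). Use the reflection principle: for j ≥ 1, #{paths with M_27 ≥ j} = #{S_27 ≥ j} + #{S_27 ≥ j+1}.
By reflection, #{M_27 ≥ 14} = #{S_27 ≥ 14} + #{S_27 ≥ 15} = 397594 + 397594 = 795188.
#{M_27 ≥ 15} = #{S_27 ≥ 15} + #{S_27 ≥ 16} = 397594 + 101584 = 499178.
#{M_27 = 14} = 795188 - 499178 = 296010.
P(M_27 = 14) = 296010/134217728 = 148005/67108864

Answer: 148005/67108864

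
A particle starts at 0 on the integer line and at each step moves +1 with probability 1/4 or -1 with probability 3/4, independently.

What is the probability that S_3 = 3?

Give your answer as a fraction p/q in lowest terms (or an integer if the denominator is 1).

Answer: 1/64

Derivation:
To reach position 3 after 3 steps: need 3 steps of +1 and 0 steps of -1.
Number of such sequences: C(3,3) = 1
Each has probability (1/4)^3 · (3/4)^0 = 1/64
P = 1 · 1/64 = 1/64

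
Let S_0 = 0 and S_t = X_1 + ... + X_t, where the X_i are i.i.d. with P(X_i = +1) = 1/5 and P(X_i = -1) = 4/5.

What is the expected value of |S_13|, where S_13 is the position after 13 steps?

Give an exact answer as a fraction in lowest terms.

Answer: 1909111893/244140625

Derivation:
S_13 takes values m ≡ 1 (mod 2) with |m| ≤ 13; P(S_13=m) = C(13,(13+m)/2) · (1/5)^((13+m)/2) · (4/5)^((13-m)/2).
Distribution: P(S=-13)=67108864/1220703125, P(S=-11)=218103808/1220703125, P(S=-9)=327155712/1220703125, P(S=-7)=299892736/1220703125, P(S=-5)=37486592/244140625, P(S=-3)=84344832/1220703125, P(S=-1)=28114944/1220703125, P(S=1)=7028736/1220703125, P(S=3)=1317888/1220703125, P(S=5)=36608/244140625, P(S=7)=18304/1220703125, P(S=9)=1248/1220703125, P(S=11)=52/1220703125, P(S=13)=1/1220703125
E[|S_13|] = Σ_m |m|·P(S_13=m) = 1909111893/244140625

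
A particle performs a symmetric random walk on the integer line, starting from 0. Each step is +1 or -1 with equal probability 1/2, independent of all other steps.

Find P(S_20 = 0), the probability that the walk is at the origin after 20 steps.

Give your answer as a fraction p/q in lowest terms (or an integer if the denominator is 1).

Answer: 46189/262144

Derivation:
To return to 0 after 20 steps: need exactly 10 steps of +1 and 10 of -1.
Favorable paths: C(20,10) = 184756
Total paths: 2^20 = 1048576
P = 184756/1048576 = 46189/262144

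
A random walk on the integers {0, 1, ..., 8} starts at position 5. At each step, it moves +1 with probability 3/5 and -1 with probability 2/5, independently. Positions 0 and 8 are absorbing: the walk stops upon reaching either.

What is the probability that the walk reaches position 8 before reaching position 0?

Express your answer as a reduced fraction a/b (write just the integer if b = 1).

Biased walk: p = 3/5, q = 2/5, r = q/p = 2/3
Gambler's ruin: P(hit 8 before 0 | start at 5) = (1 - r^a)/(1 - r^N)
r^5 = 32/243; r^8 = 256/6561
P = (1 - 32/243) / (1 - 256/6561) = 211/243 / 6305/6561 = 5697/6305

Answer: 5697/6305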